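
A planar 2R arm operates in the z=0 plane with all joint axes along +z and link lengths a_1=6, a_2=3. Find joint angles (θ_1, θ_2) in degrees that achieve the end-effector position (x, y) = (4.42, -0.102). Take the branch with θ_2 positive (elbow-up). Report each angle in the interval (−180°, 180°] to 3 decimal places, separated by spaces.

cos θ_2 = (19.5468−6²−3²)/(2·6·3) = -0.7070; θ_2 = 134.9940° (elbow-up)
β = atan2(-0.1020,4.4200) = -1.3220°; ψ = atan2(2.1215,3.8789) = 28.6762°
θ_1 = β − ψ = -29.9982°

-29.998 134.994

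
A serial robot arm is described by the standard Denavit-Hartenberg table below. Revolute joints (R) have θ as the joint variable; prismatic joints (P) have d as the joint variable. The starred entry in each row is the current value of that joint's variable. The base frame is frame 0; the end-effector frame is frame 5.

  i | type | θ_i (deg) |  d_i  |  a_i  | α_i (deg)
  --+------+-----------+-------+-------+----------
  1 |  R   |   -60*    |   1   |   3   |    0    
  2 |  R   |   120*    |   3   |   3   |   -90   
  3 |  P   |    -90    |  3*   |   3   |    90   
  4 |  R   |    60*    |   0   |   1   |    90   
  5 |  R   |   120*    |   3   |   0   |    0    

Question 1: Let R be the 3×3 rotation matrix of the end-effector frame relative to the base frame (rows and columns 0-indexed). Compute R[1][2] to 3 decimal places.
End-effector z-axis (col 2 of R) = (0.4330,-0.2500,0.8660)
R[1][2] = -0.2500

-0.250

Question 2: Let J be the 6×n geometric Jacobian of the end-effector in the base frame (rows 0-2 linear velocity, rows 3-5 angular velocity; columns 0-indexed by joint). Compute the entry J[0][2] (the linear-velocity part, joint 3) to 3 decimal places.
-0.866

prismatic axis z_2 = (-0.8660,0.5000,0.0000)
J_v[:, 2] = z_2; J_ω[:, 2] = (0,0,0)
entry J[0][2] = -0.8660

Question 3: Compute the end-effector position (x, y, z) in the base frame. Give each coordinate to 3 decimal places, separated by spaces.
after link 1: o_1 = (1.5000, -2.5981, 1.0000)
after link 2: o_2 = (3.0000, -0.0000, 4.0000)
after link 3: o_3 = (0.4019, 1.5000, 7.0000)
after link 4: o_4 = (-0.3481, 1.9330, 7.5000)
after link 5: o_5 = (0.9510, 1.1830, 10.0981)

0.951 1.183 10.098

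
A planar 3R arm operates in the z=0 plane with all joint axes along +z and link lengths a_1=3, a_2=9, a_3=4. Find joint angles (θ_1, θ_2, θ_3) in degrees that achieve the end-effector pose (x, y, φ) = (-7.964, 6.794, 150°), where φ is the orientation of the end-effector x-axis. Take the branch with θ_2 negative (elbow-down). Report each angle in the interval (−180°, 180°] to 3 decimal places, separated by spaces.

-89.990 -150.007 29.997

wrist centre = target − a_3·(cos φ, sin φ) = (-4.4999, 4.7940)
cos θ_2 = (43.2315−3²−9²)/(2·3·9) = -0.8661; θ_2 = -150.0066° (elbow-down)
β = atan2(4.7940,-4.4999) = 133.1875°; ψ = atan2(-4.4991,-4.7947) = -136.8220°
θ_1 = β − ψ = 270.0095°
θ_3 = φ − θ_1 − θ_2 = 29.9971° (wrapped to (-180°,180°])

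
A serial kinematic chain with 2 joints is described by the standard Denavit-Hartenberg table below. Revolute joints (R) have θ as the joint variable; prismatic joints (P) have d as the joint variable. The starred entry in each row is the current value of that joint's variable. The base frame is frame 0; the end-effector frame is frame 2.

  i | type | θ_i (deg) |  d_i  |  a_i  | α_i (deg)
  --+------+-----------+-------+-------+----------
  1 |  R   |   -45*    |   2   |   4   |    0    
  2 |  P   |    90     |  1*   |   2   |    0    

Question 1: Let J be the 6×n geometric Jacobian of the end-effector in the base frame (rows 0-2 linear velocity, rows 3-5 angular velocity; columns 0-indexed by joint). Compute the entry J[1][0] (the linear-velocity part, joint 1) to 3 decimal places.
4.243

axis z_0 = ẑ; lever o_n−o_0 = (4.2426,-1.4142,3.0000)
cross product → J_v[:, 0] = (1.4142,4.2426,-0.0000)
J_ω[:, 0] = z_0
entry J[1][0] = 4.2426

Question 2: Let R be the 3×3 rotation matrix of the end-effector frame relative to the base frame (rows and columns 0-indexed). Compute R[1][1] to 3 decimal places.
End-effector y-axis (col 1 of R) = (-0.7071,0.7071,0.0000)
R[1][1] = 0.7071

0.707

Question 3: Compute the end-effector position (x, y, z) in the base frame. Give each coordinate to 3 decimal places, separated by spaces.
4.243 -1.414 3.000

after link 1: o_1 = (2.8284, -2.8284, 2.0000)
after link 2: o_2 = (4.2426, -1.4142, 3.0000)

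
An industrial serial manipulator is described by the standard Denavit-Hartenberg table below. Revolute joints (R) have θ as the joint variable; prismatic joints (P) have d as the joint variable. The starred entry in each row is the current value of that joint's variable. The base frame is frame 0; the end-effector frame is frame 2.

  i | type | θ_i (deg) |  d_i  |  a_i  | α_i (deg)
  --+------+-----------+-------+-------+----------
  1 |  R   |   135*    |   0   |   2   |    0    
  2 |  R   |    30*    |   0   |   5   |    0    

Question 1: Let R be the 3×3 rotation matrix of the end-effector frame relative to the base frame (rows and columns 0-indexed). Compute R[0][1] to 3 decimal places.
End-effector y-axis (col 1 of R) = (-0.2588,-0.9659,0.0000)
R[0][1] = -0.2588

-0.259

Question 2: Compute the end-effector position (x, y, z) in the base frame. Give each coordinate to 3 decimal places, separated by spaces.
-6.244 2.708 0.000

after link 1: o_1 = (-1.4142, 1.4142, 0.0000)
after link 2: o_2 = (-6.2438, 2.7083, 0.0000)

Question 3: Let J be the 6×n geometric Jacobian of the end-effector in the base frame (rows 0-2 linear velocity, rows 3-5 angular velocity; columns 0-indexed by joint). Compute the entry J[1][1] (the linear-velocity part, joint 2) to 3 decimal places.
-4.830

axis z_1 = (0.0000,0.0000,1.0000); lever o_n−o_1 = (-4.8296,1.2941,0.0000)
cross product → J_v[:, 1] = (-1.2941,-4.8296,0.0000)
J_ω[:, 1] = z_1
entry J[1][1] = -4.8296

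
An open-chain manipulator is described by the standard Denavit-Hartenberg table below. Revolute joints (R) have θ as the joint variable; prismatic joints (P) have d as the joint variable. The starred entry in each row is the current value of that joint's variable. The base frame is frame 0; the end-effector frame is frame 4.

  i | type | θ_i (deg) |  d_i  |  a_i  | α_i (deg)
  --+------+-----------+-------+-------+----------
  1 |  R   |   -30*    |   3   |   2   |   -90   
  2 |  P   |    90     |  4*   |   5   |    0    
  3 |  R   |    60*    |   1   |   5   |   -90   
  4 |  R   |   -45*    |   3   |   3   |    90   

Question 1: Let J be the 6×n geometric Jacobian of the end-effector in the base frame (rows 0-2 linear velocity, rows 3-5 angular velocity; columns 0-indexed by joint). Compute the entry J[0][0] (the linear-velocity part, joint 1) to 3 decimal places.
axis z_0 = ẑ; lever o_n−o_0 = (-1.3473,9.0009,-2.9626)
cross product → J_v[:, 0] = (-9.0009,-1.3473,0.0000)
J_ω[:, 0] = z_0
entry J[0][0] = -9.0009

-9.001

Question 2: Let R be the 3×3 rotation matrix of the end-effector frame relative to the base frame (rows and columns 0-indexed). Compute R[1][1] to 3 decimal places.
0.250

End-effector y-axis (col 1 of R) = (-0.4330,0.2500,0.8660)
R[1][1] = 0.2500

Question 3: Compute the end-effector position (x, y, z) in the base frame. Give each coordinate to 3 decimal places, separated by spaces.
-1.347 9.001 -2.963

after link 1: o_1 = (1.7321, -1.0000, 3.0000)
after link 2: o_2 = (3.7321, 2.4641, -2.0000)
after link 3: o_3 = (0.4821, 5.4952, -4.5000)
after link 4: o_4 = (-1.3473, 9.0009, -2.9626)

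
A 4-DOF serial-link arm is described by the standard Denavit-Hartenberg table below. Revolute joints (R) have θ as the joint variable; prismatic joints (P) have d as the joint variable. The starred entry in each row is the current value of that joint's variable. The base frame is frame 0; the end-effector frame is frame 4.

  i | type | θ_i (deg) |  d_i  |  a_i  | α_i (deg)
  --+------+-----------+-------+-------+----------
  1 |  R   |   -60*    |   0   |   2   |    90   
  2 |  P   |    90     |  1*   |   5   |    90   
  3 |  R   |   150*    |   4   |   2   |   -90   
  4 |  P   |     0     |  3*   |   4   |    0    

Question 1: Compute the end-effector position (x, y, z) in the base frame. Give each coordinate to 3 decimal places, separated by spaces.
1.786 -5.897 -1.696

after link 1: o_1 = (1.0000, -1.7321, 0.0000)
after link 2: o_2 = (0.1340, -2.2321, 5.0000)
after link 3: o_3 = (1.2679, -6.1962, 3.2679)
after link 4: o_4 = (1.7859, -5.8971, -1.6962)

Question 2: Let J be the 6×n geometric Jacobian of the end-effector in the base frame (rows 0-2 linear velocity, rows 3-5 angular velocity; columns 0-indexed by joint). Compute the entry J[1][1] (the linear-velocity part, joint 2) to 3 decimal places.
-0.500

prismatic axis z_1 = (-0.8660,-0.5000,0.0000)
J_v[:, 1] = z_1; J_ω[:, 1] = (0,0,0)
entry J[1][1] = -0.5000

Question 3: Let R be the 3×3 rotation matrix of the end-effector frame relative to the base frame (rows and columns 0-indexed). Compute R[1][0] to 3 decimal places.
-0.250

End-effector x-axis (col 0 of R) = (-0.4330,-0.2500,-0.8660)
R[1][0] = -0.2500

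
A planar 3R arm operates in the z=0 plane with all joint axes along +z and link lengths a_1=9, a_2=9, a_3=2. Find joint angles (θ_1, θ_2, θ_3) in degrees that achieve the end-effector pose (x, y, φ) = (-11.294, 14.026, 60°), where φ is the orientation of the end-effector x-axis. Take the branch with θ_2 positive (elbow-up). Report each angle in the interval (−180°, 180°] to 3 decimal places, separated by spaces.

wrist centre = target − a_3·(cos φ, sin φ) = (-12.2940, 12.2939)
cos θ_2 = (302.2836−9²−9²)/(2·9·9) = 0.8659; θ_2 = 30.0088° (elbow-up)
β = atan2(12.2939,-12.2940) = 135.0001°; ψ = atan2(4.5012,16.7935) = 15.0044°
θ_1 = β − ψ = 119.9957°
θ_3 = φ − θ_1 − θ_2 = -90.0045° (wrapped to (-180°,180°])

119.996 30.009 -90.005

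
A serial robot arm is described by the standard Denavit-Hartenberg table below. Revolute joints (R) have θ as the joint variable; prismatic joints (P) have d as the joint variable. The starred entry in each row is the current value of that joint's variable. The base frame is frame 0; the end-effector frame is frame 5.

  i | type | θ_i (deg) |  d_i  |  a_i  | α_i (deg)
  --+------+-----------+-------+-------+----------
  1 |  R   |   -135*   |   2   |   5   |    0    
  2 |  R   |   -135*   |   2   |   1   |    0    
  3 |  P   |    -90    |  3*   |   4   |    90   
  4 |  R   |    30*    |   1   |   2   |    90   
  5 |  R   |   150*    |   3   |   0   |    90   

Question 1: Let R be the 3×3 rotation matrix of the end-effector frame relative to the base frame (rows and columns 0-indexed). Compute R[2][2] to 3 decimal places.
End-effector z-axis (col 2 of R) = (0.4330,-0.8660,0.2500)
R[2][2] = 0.2500

0.250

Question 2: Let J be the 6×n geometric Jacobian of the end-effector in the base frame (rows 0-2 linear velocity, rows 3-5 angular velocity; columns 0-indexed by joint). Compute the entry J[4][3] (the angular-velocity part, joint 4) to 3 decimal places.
axis z_3 = (0.0000,-1.0000,0.0000); lever o_n−o_3 = (3.2321,-1.0000,-1.5981)
cross product → J_v[:, 3] = (1.5981,0.0000,3.2321)
J_ω[:, 3] = z_3
entry J[4][3] = -1.0000

-1.000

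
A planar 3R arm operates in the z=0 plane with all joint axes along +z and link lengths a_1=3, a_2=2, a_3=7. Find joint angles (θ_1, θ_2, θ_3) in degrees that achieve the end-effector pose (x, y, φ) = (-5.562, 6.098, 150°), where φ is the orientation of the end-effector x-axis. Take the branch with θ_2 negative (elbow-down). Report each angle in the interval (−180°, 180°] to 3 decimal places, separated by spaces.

wrist centre = target − a_3·(cos φ, sin φ) = (0.5002, 2.5980)
cos θ_2 = (6.9998−3²−2²)/(2·3·2) = -0.5000; θ_2 = -120.0012° (elbow-down)
β = atan2(2.5980,0.5002) = 79.1025°; ψ = atan2(-1.7320,2.0000) = -40.8936°
θ_1 = β − ψ = 119.9961°
θ_3 = φ − θ_1 − θ_2 = 150.0051° (wrapped to (-180°,180°])

119.996 -120.001 150.005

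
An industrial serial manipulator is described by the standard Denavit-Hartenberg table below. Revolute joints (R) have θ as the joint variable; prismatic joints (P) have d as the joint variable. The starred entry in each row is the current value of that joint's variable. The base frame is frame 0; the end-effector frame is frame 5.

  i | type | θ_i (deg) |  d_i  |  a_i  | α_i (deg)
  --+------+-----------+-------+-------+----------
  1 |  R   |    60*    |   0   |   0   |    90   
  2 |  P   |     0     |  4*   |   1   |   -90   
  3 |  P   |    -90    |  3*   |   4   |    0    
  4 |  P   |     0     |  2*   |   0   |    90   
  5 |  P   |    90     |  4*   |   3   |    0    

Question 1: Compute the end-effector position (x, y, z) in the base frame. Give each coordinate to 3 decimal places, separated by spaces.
after link 1: o_1 = (0.0000, 0.0000, 0.0000)
after link 2: o_2 = (3.9641, -1.1340, 0.0000)
after link 3: o_3 = (7.4282, -3.1340, 3.0000)
after link 4: o_4 = (7.4282, -3.1340, 5.0000)
after link 5: o_5 = (5.4282, -6.5981, 8.0000)

5.428 -6.598 8.000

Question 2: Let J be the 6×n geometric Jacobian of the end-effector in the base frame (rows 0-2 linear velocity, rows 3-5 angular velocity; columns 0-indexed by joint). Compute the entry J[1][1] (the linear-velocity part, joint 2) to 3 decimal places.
-0.500

prismatic axis z_1 = (0.8660,-0.5000,0.0000)
J_v[:, 1] = z_1; J_ω[:, 1] = (0,0,0)
entry J[1][1] = -0.5000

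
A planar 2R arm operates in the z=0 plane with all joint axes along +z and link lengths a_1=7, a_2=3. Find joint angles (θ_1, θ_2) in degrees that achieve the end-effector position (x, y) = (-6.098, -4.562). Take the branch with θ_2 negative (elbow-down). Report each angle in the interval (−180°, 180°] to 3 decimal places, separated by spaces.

cos θ_2 = (57.9974−7²−3²)/(2·7·3) = -0.0001; θ_2 = -90.0035° (elbow-down)
β = atan2(-4.5620,-6.0980) = -143.1993°; ψ = atan2(-3.0000,6.9998) = -23.1991°
θ_1 = β − ψ = -120.0002°

-120.000 -90.003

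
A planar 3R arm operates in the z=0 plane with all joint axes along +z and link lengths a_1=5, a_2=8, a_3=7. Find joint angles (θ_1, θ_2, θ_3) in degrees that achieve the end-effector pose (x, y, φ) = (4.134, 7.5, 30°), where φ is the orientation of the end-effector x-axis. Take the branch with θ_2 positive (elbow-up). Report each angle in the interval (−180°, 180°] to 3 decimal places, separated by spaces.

wrist centre = target − a_3·(cos φ, sin φ) = (-1.9282, 4.0000)
cos θ_2 = (19.7179−5²−8²)/(2·5·8) = -0.8660; θ_2 = 150.0001° (elbow-up)
β = atan2(4.0000,-1.9282) = 115.7361°; ψ = atan2(4.0000,-1.9282) = 115.7366°
θ_1 = β − ψ = -0.0005°
θ_3 = φ − θ_1 − θ_2 = -119.9996° (wrapped to (-180°,180°])

-0.001 150.000 -120.000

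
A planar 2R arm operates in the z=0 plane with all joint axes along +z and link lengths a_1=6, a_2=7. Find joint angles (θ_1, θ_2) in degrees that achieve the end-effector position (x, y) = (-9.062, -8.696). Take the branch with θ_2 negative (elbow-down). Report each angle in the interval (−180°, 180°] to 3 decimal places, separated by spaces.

-119.996 -30.008

cos θ_2 = (157.7403−6²−7²)/(2·6·7) = 0.8660; θ_2 = -30.0080° (elbow-down)
β = atan2(-8.6960,-9.0620) = -136.1807°; ψ = atan2(-3.5008,12.0617) = -16.1851°
θ_1 = β − ψ = -119.9956°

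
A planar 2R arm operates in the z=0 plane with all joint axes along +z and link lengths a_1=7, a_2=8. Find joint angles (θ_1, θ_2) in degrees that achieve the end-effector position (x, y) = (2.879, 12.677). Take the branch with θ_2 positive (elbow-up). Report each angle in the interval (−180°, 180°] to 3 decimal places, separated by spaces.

cos θ_2 = (168.9950−7²−8²)/(2·7·8) = 0.5000; θ_2 = 60.0030° (elbow-up)
β = atan2(12.6770,2.8790) = 77.2049°; ψ = atan2(6.9284,10.9996) = 32.2058°
θ_1 = β − ψ = 44.9991°

44.999 60.003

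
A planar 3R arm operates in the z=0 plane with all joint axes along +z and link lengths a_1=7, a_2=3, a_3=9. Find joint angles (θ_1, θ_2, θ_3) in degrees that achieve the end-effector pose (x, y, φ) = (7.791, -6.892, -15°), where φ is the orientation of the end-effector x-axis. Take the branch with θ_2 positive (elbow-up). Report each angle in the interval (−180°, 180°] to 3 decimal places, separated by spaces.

wrist centre = target − a_3·(cos φ, sin φ) = (-0.9023, -4.5626)
cos θ_2 = (21.6318−7²−3²)/(2·7·3) = -0.8659; θ_2 = 149.9868° (elbow-up)
β = atan2(-4.5626,-0.9023) = -101.1868°; ψ = atan2(1.5006,4.4023) = 18.8227°
θ_1 = β − ψ = -120.0095°
θ_3 = φ − θ_1 − θ_2 = -44.9773° (wrapped to (-180°,180°])

-120.009 149.987 -44.977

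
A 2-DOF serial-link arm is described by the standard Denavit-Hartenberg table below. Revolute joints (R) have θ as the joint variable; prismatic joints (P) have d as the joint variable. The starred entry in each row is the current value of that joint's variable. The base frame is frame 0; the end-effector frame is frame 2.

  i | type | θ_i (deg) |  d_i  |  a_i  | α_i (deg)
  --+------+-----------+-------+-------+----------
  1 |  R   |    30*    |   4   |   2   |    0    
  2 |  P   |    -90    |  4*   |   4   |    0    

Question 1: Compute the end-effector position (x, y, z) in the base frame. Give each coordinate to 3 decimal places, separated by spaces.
after link 1: o_1 = (1.7321, 1.0000, 4.0000)
after link 2: o_2 = (3.7321, -2.4641, 8.0000)

3.732 -2.464 8.000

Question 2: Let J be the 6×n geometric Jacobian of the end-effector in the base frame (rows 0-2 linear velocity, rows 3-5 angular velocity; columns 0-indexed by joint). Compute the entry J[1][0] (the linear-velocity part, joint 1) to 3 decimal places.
axis z_0 = ẑ; lever o_n−o_0 = (3.7321,-2.4641,8.0000)
cross product → J_v[:, 0] = (2.4641,3.7321,-0.0000)
J_ω[:, 0] = z_0
entry J[1][0] = 3.7321

3.732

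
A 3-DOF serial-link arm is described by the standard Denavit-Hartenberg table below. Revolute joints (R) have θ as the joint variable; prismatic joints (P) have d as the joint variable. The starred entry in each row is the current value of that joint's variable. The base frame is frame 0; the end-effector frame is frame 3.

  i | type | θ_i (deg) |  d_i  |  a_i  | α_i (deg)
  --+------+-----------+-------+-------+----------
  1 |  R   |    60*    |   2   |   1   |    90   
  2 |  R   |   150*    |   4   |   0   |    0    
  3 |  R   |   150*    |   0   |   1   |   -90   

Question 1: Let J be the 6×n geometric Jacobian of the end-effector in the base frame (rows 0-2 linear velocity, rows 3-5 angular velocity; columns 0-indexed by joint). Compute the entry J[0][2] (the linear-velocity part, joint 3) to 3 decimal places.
0.433

axis z_2 = (0.8660,-0.5000,0.0000); lever o_n−o_2 = (0.2500,0.4330,-0.8660)
cross product → J_v[:, 2] = (0.4330,0.7500,0.5000)
J_ω[:, 2] = z_2
entry J[0][2] = 0.4330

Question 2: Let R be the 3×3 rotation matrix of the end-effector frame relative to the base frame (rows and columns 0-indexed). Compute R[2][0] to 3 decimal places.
End-effector x-axis (col 0 of R) = (0.2500,0.4330,-0.8660)
R[2][0] = -0.8660

-0.866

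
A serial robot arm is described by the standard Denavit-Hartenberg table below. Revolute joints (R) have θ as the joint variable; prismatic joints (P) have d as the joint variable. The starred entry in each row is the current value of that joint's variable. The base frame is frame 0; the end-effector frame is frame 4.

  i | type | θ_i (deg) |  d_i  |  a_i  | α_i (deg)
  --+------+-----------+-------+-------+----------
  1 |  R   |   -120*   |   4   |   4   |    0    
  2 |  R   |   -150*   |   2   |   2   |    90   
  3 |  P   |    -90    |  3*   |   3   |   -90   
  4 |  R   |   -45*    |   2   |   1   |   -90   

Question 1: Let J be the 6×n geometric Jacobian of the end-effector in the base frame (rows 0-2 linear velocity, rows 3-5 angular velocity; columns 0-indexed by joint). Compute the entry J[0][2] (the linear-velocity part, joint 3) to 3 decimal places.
1.000

prismatic axis z_2 = (1.0000,0.0000,0.0000)
J_v[:, 2] = z_2; J_ω[:, 2] = (0,0,0)
entry J[0][2] = 1.0000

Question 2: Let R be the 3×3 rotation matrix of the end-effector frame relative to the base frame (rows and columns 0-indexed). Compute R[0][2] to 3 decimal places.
End-effector z-axis (col 2 of R) = (-0.7071,0.0000,-0.7071)
R[0][2] = -0.7071

-0.707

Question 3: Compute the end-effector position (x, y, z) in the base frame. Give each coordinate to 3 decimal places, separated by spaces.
after link 1: o_1 = (-2.0000, -3.4641, 4.0000)
after link 2: o_2 = (-2.0000, -1.4641, 6.0000)
after link 3: o_3 = (1.0000, -1.4641, 3.0000)
after link 4: o_4 = (1.7071, 0.5359, 2.2929)

1.707 0.536 2.293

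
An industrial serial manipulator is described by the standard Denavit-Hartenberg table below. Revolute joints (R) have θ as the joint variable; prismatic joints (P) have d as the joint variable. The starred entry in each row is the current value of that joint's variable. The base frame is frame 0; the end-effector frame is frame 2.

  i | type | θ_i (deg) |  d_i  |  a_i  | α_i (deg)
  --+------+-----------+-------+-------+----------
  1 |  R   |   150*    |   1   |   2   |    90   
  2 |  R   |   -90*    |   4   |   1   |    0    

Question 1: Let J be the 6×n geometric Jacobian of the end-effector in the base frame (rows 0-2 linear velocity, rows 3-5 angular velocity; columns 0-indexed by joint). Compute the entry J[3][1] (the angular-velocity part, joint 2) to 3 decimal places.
0.500

axis z_1 = (0.5000,0.8660,0.0000); lever o_n−o_1 = (2.0000,3.4641,-1.0000)
cross product → J_v[:, 1] = (-0.8660,0.5000,-0.0000)
J_ω[:, 1] = z_1
entry J[3][1] = 0.5000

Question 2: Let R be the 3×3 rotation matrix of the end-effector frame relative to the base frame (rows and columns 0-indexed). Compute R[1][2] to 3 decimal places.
0.866

End-effector z-axis (col 2 of R) = (0.5000,0.8660,0.0000)
R[1][2] = 0.8660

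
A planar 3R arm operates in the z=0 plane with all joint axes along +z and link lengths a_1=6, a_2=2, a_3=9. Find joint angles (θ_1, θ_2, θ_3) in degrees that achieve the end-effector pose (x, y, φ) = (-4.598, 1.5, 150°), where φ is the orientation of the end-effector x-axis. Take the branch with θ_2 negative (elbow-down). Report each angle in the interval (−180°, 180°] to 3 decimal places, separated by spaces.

wrist centre = target − a_3·(cos φ, sin φ) = (3.1962, -3.0000)
cos θ_2 = (19.2159−6²−2²)/(2·6·2) = -0.8660; θ_2 = -149.9977° (elbow-down)
β = atan2(-3.0000,3.1962) = -43.1861°; ψ = atan2(-1.0001,4.2680) = -13.1876°
θ_1 = β − ψ = -29.9985°
θ_3 = φ − θ_1 − θ_2 = -30.0038° (wrapped to (-180°,180°])

-29.999 -149.998 -30.004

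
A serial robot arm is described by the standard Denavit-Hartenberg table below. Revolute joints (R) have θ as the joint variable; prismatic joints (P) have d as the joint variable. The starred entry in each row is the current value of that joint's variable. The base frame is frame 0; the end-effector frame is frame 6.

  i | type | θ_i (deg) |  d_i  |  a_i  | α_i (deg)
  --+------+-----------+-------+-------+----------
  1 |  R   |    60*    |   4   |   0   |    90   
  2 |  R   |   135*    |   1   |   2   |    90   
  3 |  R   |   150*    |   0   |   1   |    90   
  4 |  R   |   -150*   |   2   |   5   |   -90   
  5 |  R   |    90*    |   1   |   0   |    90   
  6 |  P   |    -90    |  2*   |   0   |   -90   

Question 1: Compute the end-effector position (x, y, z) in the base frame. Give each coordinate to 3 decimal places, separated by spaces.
-3.611 -7.156 5.828

after link 1: o_1 = (0.0000, 0.0000, 4.0000)
after link 2: o_2 = (0.1589, -1.7247, 5.4142)
after link 3: o_3 = (0.8981, -1.4444, 4.8018)
after link 4: o_4 = (-2.0401, -5.6676, 6.3928)
after link 5: o_5 = (-1.9767, -6.0578, 5.4743)
after link 6: o_6 = (-3.6106, -7.1557, 5.8278)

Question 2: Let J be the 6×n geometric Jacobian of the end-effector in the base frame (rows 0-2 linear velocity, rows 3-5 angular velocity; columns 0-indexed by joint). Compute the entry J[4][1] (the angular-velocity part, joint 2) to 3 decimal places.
-0.500

axis z_1 = (0.8660,-0.5000,0.0000); lever o_n−o_1 = (-3.6106,-7.1557,1.8278)
cross product → J_v[:, 1] = (-0.9139,-1.5829,-8.0023)
J_ω[:, 1] = z_1
entry J[4][1] = -0.5000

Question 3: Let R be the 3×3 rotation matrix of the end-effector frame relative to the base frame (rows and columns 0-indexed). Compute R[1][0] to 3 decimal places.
End-effector x-axis (col 0 of R) = (-0.0634,0.3902,0.9186)
R[1][0] = 0.3902

0.390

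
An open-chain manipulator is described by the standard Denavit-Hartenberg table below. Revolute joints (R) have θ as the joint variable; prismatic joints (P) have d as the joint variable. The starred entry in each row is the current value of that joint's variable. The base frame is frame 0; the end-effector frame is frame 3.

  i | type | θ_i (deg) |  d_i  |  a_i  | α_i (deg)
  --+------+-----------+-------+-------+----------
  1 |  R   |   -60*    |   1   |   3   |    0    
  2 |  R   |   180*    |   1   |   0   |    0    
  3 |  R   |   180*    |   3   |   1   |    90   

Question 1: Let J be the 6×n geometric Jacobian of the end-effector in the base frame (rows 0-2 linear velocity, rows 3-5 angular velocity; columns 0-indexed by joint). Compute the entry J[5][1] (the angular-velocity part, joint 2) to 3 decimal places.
axis z_1 = (0.0000,0.0000,1.0000); lever o_n−o_1 = (0.5000,-0.8660,4.0000)
cross product → J_v[:, 1] = (0.8660,0.5000,-0.0000)
J_ω[:, 1] = z_1
entry J[5][1] = 1.0000

1.000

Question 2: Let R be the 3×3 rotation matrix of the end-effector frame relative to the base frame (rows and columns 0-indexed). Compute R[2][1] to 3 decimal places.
End-effector y-axis (col 1 of R) = (0.0000,0.0000,1.0000)
R[2][1] = 1.0000

1.000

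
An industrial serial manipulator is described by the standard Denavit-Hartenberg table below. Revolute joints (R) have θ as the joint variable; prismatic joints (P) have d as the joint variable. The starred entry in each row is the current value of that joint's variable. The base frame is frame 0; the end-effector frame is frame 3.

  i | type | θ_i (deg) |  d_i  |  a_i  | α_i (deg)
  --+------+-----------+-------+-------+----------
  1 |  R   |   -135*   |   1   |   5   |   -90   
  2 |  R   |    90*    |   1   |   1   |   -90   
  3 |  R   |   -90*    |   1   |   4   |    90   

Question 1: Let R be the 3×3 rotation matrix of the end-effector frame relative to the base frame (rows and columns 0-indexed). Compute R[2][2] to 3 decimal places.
1.000

End-effector z-axis (col 2 of R) = (0.0000,0.0000,1.0000)
R[2][2] = 1.0000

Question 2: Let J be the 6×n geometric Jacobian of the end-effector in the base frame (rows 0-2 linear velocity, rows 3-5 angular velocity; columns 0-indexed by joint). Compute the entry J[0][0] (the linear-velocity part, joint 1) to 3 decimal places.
6.364

axis z_0 = ẑ; lever o_n−o_0 = (0.7071,-6.3640,0.0000)
cross product → J_v[:, 0] = (6.3640,0.7071,-0.0000)
J_ω[:, 0] = z_0
entry J[0][0] = 6.3640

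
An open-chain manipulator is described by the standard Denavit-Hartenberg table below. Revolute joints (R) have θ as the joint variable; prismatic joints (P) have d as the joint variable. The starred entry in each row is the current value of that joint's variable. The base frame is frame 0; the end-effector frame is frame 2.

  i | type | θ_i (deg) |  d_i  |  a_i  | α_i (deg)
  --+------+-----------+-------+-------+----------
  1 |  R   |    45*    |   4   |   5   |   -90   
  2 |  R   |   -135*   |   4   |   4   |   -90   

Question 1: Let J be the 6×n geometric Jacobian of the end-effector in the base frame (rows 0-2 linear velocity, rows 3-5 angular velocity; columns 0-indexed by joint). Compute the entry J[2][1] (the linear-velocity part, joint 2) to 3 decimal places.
axis z_1 = (-0.7071,0.7071,0.0000); lever o_n−o_1 = (-4.8284,0.8284,2.8284)
cross product → J_v[:, 1] = (2.0000,2.0000,2.8284)
J_ω[:, 1] = z_1
entry J[2][1] = 2.8284

2.828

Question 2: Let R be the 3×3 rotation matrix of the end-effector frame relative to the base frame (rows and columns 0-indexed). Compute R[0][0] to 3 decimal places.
-0.500

End-effector x-axis (col 0 of R) = (-0.5000,-0.5000,0.7071)
R[0][0] = -0.5000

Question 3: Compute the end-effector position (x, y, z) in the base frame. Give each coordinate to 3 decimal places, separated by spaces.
after link 1: o_1 = (3.5355, 3.5355, 4.0000)
after link 2: o_2 = (-1.2929, 4.3640, 6.8284)

-1.293 4.364 6.828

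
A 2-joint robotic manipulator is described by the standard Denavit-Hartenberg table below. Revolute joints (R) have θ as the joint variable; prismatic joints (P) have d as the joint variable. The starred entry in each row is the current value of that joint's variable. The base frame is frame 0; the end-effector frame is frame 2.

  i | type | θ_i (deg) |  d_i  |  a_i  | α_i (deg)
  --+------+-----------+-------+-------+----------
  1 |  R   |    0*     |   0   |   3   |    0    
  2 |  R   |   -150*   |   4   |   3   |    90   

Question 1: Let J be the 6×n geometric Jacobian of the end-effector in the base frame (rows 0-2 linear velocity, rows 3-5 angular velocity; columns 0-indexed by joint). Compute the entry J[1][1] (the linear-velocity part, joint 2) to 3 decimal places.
axis z_1 = (0.0000,0.0000,1.0000); lever o_n−o_1 = (-2.5981,-1.5000,4.0000)
cross product → J_v[:, 1] = (1.5000,-2.5981,0.0000)
J_ω[:, 1] = z_1
entry J[1][1] = -2.5981

-2.598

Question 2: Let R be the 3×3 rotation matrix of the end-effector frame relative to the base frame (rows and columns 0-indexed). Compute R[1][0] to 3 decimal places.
-0.500

End-effector x-axis (col 0 of R) = (-0.8660,-0.5000,0.0000)
R[1][0] = -0.5000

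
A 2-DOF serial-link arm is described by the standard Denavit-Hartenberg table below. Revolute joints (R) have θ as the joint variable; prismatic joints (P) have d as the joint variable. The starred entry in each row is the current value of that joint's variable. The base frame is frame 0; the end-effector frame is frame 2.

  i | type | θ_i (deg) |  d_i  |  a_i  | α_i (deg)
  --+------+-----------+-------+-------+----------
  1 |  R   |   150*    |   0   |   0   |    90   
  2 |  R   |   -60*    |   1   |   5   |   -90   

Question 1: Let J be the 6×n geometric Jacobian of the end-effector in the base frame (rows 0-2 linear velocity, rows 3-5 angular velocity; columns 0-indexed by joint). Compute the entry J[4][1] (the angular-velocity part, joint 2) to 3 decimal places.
axis z_1 = (0.5000,0.8660,0.0000); lever o_n−o_1 = (-1.6651,2.1160,-4.3301)
cross product → J_v[:, 1] = (-3.7500,2.1651,2.5000)
J_ω[:, 1] = z_1
entry J[4][1] = 0.8660

0.866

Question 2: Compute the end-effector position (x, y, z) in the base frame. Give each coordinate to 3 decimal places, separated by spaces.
after link 1: o_1 = (0.0000, 0.0000, 0.0000)
after link 2: o_2 = (-1.6651, 2.1160, -4.3301)

-1.665 2.116 -4.330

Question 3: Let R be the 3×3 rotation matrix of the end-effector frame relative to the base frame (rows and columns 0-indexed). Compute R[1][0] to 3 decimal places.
0.250

End-effector x-axis (col 0 of R) = (-0.4330,0.2500,-0.8660)
R[1][0] = 0.2500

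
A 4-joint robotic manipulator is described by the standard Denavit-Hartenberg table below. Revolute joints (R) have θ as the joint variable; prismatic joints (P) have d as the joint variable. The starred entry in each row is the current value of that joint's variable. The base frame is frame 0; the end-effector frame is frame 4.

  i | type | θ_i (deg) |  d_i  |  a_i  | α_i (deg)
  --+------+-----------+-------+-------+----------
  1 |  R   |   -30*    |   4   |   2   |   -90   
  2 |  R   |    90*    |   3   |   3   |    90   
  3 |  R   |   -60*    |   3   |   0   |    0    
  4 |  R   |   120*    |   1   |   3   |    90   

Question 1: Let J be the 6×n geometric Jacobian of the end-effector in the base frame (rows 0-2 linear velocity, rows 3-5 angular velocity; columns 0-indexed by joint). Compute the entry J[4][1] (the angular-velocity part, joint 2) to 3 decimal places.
0.866

axis z_1 = (0.5000,0.8660,0.0000); lever o_n−o_1 = (6.2631,2.8481,-4.5000)
cross product → J_v[:, 1] = (-3.8971,2.2500,-4.0000)
J_ω[:, 1] = z_1
entry J[4][1] = 0.8660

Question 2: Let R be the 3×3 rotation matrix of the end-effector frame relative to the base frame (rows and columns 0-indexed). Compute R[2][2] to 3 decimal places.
-0.866

End-effector z-axis (col 2 of R) = (-0.2500,-0.4330,-0.8660)
R[2][2] = -0.8660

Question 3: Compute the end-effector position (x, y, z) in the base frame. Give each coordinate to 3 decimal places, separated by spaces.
after link 1: o_1 = (1.7321, -1.0000, 4.0000)
after link 2: o_2 = (3.2321, 1.5981, 1.0000)
after link 3: o_3 = (5.8301, 0.0981, 1.0000)
after link 4: o_4 = (7.9952, 1.8481, -0.5000)

7.995 1.848 -0.500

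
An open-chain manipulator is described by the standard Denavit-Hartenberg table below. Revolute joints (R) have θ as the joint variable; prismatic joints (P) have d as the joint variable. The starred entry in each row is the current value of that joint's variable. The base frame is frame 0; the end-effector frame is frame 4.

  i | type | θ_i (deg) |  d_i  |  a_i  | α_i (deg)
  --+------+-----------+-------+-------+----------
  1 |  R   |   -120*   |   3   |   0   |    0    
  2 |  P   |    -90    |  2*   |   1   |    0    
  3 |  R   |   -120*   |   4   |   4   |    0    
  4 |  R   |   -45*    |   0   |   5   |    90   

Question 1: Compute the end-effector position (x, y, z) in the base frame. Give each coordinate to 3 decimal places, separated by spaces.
7.428 1.206 9.000

after link 1: o_1 = (0.0000, 0.0000, 3.0000)
after link 2: o_2 = (-0.8660, 0.5000, 5.0000)
after link 3: o_3 = (2.5981, 2.5000, 9.0000)
after link 4: o_4 = (7.4277, 1.2059, 9.0000)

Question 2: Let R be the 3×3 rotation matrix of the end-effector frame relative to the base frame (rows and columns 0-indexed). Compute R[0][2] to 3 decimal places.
End-effector z-axis (col 2 of R) = (-0.2588,-0.9659,0.0000)
R[0][2] = -0.2588

-0.259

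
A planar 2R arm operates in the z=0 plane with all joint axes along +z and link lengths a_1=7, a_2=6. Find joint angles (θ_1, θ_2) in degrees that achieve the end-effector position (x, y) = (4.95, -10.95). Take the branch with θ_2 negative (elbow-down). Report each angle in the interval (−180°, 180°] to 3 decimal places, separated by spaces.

cos θ_2 = (144.4050−7²−6²)/(2·7·6) = 0.7072; θ_2 = -44.9923° (elbow-down)
β = atan2(-10.9500,4.9500) = -65.6744°; ψ = atan2(-4.2421,11.2432) = -20.6715°
θ_1 = β − ψ = -45.0029°

-45.003 -44.992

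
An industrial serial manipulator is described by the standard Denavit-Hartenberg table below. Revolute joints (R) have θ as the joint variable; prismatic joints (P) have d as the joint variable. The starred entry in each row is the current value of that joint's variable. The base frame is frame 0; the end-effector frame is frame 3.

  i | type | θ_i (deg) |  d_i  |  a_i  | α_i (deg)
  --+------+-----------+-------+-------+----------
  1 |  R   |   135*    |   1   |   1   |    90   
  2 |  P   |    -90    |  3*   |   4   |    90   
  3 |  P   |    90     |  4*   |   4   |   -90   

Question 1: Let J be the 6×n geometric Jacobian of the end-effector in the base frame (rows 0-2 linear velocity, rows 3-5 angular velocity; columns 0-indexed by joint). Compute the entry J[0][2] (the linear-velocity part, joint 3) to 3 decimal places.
prismatic axis z_2 = (0.7071,-0.7071,-0.0000)
J_v[:, 2] = z_2; J_ω[:, 2] = (0,0,0)
entry J[0][2] = 0.7071

0.707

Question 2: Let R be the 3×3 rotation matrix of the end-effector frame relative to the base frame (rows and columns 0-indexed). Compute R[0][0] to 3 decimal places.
0.707

End-effector x-axis (col 0 of R) = (0.7071,0.7071,0.0000)
R[0][0] = 0.7071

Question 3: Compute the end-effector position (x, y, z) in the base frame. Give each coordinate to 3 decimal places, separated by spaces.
after link 1: o_1 = (-0.7071, 0.7071, 1.0000)
after link 2: o_2 = (1.4142, 2.8284, -3.0000)
after link 3: o_3 = (7.0711, 2.8284, -3.0000)

7.071 2.828 -3.000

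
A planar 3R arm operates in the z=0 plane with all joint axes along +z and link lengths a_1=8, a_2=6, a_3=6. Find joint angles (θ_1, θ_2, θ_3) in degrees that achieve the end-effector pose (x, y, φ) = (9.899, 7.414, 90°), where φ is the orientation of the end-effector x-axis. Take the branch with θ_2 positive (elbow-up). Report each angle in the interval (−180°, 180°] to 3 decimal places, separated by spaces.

-28.743 90.006 28.737

wrist centre = target − a_3·(cos φ, sin φ) = (9.8990, 1.4140)
cos θ_2 = (99.9896−8²−6²)/(2·8·6) = -0.0001; θ_2 = 90.0062° (elbow-up)
β = atan2(1.4140,9.8990) = 8.1293°; ψ = atan2(6.0000,7.9993) = 36.8721°
θ_1 = β − ψ = -28.7428°
θ_3 = φ − θ_1 − θ_2 = 28.7366° (wrapped to (-180°,180°])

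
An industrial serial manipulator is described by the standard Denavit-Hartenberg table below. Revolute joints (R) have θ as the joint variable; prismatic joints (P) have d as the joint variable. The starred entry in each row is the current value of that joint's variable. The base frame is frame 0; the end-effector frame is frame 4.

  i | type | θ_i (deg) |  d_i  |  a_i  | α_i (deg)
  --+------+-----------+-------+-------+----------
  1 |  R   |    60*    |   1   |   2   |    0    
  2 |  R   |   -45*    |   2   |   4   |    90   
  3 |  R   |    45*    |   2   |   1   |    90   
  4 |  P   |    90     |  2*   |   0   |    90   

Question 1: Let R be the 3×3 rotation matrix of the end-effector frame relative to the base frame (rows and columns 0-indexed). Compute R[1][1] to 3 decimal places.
0.183

End-effector y-axis (col 1 of R) = (0.6830,0.1830,-0.7071)
R[1][1] = 0.1830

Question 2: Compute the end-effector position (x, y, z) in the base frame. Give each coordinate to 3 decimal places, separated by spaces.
7.430 1.385 2.293

after link 1: o_1 = (1.0000, 1.7321, 1.0000)
after link 2: o_2 = (4.8637, 2.7673, 3.0000)
after link 3: o_3 = (6.0644, 1.0185, 3.7071)
after link 4: o_4 = (7.4304, 1.3845, 2.2929)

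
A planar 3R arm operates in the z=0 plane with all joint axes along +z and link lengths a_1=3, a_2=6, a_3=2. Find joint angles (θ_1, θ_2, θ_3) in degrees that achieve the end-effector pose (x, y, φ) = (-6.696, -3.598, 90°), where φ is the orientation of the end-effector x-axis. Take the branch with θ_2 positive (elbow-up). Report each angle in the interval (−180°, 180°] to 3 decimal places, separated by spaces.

wrist centre = target − a_3·(cos φ, sin φ) = (-6.6960, -5.5980)
cos θ_2 = (76.1740−3²−6²)/(2·3·6) = 0.8659; θ_2 = 30.0092° (elbow-up)
β = atan2(-5.5980,-6.6960) = -140.1037°; ψ = atan2(3.0008,8.1957) = 20.1101°
θ_1 = β − ψ = -160.2138°
θ_3 = φ − θ_1 − θ_2 = -139.7954° (wrapped to (-180°,180°])

-160.214 30.009 -139.795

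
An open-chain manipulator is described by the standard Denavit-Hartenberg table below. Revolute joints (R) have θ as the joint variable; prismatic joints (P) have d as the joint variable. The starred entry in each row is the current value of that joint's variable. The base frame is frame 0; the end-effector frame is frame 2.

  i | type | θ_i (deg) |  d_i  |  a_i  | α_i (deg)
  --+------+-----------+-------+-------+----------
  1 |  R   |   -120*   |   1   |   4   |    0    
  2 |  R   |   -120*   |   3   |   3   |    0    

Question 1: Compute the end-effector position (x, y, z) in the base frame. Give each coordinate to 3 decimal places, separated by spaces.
-3.500 -0.866 4.000

after link 1: o_1 = (-2.0000, -3.4641, 1.0000)
after link 2: o_2 = (-3.5000, -0.8660, 4.0000)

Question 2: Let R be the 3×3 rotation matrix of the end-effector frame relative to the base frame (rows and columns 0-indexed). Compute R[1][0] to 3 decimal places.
End-effector x-axis (col 0 of R) = (-0.5000,0.8660,0.0000)
R[1][0] = 0.8660

0.866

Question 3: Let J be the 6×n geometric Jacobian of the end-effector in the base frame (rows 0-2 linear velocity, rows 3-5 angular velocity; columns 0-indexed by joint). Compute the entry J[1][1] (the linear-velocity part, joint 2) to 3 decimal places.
-1.500

axis z_1 = (0.0000,0.0000,1.0000); lever o_n−o_1 = (-1.5000,2.5981,3.0000)
cross product → J_v[:, 1] = (-2.5981,-1.5000,0.0000)
J_ω[:, 1] = z_1
entry J[1][1] = -1.5000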